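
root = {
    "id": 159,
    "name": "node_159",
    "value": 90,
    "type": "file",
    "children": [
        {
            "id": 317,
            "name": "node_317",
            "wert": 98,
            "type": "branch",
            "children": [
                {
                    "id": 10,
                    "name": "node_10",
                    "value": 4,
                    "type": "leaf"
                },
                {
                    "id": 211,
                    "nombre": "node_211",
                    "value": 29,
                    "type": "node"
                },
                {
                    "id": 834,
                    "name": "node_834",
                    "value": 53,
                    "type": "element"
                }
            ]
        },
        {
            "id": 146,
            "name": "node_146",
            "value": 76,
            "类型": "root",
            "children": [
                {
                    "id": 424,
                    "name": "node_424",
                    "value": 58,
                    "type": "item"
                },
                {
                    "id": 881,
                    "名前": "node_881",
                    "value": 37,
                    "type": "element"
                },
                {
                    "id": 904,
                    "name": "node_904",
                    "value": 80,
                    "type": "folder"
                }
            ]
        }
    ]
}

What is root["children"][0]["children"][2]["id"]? 834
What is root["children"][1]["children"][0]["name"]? "node_424"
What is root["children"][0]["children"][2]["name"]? "node_834"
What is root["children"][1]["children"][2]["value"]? 80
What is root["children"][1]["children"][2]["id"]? 904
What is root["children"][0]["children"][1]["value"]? 29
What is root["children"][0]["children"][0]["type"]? "leaf"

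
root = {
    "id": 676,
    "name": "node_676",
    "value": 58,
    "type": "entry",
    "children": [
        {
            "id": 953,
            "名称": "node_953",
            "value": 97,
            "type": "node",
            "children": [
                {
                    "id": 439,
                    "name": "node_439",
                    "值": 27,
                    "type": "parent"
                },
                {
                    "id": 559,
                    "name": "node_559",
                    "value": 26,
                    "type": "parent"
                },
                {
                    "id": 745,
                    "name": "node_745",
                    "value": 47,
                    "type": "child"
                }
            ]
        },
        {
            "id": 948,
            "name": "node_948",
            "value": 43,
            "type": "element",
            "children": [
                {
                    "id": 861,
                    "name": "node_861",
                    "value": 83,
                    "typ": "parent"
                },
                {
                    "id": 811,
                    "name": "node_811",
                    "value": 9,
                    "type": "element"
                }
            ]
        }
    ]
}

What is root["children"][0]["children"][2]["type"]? "child"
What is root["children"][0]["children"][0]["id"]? 439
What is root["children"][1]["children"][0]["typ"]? "parent"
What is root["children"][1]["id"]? 948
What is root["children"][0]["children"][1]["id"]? 559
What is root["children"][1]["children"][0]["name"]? "node_861"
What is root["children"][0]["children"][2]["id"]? 745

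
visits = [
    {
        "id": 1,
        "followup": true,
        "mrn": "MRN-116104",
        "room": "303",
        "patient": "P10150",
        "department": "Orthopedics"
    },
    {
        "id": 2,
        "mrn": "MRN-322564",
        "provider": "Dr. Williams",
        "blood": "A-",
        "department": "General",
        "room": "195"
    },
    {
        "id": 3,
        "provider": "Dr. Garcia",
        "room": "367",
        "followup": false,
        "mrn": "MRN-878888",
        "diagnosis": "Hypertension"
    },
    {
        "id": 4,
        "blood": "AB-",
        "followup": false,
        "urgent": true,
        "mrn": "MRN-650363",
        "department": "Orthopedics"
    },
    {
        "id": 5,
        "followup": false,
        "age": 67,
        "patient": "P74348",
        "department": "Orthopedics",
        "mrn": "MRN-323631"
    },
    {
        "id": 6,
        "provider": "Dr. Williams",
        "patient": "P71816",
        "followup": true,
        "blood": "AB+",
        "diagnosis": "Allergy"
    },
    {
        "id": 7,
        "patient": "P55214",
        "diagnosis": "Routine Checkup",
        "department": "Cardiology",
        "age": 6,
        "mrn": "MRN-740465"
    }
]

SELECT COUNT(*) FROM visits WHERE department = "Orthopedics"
3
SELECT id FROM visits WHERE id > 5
[6, 7]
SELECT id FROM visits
[1, 2, 3, 4, 5, 6, 7]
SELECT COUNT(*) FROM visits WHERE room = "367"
1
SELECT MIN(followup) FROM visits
False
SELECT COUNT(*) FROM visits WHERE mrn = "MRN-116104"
1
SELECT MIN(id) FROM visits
1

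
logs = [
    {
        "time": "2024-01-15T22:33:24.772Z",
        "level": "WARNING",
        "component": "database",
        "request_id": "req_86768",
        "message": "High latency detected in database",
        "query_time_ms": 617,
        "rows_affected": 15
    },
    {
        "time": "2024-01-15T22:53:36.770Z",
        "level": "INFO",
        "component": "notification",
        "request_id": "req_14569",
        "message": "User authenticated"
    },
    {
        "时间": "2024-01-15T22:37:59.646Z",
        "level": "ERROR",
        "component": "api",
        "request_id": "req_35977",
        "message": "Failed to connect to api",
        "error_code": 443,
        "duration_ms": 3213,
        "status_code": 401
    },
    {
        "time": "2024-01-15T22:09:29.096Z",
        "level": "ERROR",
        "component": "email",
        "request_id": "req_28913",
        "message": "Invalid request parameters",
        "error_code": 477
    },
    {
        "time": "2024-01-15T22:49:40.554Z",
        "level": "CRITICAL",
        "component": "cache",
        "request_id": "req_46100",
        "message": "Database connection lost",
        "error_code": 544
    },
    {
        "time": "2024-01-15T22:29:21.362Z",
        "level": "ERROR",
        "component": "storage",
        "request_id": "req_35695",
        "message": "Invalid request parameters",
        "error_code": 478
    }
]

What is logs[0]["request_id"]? "req_86768"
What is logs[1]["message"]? "User authenticated"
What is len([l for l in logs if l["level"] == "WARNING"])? 1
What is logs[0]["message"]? "High latency detected in database"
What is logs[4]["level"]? "CRITICAL"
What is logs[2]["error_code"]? 443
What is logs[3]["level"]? "ERROR"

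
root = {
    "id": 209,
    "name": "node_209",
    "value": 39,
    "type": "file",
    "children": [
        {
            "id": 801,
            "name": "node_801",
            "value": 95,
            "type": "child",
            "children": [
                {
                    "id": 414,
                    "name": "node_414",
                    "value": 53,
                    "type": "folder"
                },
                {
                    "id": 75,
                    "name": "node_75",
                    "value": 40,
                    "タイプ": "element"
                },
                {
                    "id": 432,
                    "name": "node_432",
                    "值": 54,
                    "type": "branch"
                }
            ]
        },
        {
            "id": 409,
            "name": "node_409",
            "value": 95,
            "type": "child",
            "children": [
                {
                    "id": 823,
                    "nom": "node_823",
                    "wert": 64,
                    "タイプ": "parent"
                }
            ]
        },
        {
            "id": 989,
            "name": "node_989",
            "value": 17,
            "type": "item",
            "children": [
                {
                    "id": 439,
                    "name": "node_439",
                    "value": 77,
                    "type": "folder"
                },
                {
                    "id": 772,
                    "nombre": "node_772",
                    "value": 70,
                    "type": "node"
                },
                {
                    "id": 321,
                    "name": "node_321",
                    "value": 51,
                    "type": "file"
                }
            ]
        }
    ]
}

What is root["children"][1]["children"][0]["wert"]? 64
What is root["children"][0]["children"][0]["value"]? 53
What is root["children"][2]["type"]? "item"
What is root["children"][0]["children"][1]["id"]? 75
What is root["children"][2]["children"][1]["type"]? "node"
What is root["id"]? 209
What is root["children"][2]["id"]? 989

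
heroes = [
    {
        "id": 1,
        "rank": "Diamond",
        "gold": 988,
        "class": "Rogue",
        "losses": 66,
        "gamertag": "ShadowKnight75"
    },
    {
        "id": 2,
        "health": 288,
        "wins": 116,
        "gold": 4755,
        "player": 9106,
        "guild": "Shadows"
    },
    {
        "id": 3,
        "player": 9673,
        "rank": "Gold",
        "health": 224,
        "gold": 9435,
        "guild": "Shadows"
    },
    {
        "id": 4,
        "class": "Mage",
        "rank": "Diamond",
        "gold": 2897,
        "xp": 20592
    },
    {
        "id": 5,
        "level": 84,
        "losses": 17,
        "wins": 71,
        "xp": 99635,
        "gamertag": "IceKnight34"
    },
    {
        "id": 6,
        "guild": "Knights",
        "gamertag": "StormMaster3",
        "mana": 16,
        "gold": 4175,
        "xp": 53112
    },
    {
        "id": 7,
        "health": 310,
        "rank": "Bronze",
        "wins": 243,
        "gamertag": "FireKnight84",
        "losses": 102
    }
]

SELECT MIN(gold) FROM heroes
988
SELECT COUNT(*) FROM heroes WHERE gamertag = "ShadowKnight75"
1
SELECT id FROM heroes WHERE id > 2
[3, 4, 5, 6, 7]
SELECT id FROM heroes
[1, 2, 3, 4, 5, 6, 7]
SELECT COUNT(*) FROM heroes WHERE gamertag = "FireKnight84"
1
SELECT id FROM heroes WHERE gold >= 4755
[2, 3]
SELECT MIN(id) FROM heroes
1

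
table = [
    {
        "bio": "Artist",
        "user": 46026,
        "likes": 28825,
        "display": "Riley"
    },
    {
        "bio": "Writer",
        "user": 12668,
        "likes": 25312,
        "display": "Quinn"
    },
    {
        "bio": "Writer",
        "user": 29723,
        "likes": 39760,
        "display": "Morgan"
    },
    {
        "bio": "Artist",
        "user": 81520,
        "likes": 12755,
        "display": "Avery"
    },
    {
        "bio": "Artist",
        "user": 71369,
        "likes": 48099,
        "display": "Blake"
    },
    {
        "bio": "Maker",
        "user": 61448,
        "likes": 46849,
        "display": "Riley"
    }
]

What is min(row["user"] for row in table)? 12668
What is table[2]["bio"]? "Writer"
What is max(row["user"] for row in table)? 81520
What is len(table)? 6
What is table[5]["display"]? "Riley"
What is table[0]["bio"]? "Artist"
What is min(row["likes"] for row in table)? 12755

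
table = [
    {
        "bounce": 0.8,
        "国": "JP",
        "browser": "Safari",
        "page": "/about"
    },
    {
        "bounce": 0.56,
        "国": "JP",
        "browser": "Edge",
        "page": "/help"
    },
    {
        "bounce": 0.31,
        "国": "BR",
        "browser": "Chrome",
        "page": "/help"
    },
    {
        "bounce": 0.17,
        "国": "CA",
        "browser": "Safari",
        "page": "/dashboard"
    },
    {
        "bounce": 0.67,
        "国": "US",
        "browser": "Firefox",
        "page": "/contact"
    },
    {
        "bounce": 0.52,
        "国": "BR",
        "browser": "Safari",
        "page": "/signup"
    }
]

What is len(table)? 6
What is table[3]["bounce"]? 0.17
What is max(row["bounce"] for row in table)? 0.8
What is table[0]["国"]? "JP"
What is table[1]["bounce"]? 0.56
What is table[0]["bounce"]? 0.8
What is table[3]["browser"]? "Safari"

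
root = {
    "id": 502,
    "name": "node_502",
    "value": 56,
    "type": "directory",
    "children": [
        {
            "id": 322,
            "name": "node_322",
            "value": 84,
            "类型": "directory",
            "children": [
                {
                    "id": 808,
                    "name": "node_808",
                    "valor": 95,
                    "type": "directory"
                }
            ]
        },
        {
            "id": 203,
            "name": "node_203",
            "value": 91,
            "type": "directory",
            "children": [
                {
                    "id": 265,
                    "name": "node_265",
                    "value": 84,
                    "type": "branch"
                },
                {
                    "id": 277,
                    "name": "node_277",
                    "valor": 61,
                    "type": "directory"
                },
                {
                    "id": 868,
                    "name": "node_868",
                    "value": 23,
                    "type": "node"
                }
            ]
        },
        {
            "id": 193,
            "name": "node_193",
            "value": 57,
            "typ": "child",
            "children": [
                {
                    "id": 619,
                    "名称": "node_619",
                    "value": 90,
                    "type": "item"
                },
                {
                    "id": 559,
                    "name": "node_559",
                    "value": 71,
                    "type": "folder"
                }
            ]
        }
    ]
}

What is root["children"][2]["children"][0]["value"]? 90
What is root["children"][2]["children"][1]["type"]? "folder"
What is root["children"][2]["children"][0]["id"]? 619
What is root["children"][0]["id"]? 322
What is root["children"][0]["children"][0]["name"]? "node_808"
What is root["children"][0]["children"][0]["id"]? 808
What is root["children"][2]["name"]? "node_193"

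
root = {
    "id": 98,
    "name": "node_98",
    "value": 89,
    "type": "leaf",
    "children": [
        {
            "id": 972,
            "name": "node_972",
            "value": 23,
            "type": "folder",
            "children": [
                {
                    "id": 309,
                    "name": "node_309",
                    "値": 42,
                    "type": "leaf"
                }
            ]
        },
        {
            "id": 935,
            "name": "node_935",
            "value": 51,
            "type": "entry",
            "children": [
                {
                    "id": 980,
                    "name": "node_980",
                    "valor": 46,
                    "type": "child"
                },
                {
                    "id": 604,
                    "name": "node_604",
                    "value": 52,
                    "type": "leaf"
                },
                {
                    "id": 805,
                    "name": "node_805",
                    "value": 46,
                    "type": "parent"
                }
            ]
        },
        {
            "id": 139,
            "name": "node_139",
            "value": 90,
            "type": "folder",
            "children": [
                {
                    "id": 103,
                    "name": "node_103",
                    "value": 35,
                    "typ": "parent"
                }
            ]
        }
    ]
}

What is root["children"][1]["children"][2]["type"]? "parent"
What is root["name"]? "node_98"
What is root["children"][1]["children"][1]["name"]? "node_604"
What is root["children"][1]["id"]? 935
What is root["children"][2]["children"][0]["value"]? 35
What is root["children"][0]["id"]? 972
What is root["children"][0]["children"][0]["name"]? "node_309"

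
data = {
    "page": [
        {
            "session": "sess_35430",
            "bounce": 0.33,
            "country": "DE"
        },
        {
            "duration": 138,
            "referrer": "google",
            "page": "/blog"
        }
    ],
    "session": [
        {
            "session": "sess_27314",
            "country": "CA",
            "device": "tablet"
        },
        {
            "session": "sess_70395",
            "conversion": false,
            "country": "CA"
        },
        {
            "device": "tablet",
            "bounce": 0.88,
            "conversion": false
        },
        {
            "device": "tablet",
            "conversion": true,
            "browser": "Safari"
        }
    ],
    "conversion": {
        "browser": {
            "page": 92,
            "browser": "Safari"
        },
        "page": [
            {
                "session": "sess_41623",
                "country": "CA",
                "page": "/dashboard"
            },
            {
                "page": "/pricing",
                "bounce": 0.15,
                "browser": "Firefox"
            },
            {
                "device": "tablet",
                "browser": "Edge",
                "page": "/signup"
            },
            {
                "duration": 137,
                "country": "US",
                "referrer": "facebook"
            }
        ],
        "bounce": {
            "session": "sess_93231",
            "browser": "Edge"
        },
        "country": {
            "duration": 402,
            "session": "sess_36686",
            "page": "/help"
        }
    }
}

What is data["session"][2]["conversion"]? False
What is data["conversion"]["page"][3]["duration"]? 137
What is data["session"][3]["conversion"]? True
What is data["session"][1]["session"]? "sess_70395"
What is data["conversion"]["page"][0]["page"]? "/dashboard"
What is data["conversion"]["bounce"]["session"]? "sess_93231"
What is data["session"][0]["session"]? "sess_27314"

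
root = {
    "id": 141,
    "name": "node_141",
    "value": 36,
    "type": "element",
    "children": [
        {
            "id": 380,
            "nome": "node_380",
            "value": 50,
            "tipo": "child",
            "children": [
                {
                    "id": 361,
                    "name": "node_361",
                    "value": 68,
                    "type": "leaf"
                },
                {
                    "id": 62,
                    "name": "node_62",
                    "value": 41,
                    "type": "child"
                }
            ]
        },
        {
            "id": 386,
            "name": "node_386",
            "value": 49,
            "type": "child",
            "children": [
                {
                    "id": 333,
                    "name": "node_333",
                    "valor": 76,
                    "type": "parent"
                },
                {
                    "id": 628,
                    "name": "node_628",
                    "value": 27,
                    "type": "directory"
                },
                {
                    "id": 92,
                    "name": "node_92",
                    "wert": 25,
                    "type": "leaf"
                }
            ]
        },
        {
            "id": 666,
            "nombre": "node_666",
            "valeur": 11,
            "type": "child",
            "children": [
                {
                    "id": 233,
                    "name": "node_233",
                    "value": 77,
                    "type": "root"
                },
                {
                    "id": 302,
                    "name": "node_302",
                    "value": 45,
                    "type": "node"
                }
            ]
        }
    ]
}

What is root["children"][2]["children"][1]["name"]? "node_302"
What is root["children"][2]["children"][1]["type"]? "node"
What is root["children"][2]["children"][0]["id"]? 233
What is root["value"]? 36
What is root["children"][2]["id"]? 666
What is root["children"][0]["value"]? 50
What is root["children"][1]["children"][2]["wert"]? 25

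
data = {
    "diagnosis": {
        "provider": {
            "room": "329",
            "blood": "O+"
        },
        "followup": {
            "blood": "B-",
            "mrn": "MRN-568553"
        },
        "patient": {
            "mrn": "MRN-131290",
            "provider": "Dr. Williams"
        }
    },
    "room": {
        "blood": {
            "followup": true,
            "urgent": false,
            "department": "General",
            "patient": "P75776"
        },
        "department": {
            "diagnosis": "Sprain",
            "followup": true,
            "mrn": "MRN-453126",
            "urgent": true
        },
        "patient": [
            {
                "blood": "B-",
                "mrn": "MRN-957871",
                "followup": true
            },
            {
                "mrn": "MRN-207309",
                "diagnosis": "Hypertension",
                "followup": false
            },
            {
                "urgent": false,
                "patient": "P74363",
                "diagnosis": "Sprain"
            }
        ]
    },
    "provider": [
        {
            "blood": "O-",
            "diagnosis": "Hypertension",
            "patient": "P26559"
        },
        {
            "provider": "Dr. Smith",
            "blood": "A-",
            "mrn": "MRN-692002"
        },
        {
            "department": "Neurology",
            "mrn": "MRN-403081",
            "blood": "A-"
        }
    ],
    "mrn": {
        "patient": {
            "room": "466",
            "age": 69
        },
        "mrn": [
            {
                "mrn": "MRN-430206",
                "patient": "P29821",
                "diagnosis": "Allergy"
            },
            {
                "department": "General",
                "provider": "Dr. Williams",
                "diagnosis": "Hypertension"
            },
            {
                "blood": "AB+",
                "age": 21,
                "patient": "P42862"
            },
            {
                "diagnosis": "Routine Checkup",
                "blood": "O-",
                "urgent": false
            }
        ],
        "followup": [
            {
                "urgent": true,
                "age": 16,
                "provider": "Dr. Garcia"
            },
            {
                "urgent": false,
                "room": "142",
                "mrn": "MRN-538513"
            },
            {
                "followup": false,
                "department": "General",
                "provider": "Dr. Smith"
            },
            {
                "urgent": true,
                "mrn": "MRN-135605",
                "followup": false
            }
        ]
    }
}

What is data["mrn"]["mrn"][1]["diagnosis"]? "Hypertension"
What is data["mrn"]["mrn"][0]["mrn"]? "MRN-430206"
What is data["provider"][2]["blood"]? "A-"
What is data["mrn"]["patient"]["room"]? "466"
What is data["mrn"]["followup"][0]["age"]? 16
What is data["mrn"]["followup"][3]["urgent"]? True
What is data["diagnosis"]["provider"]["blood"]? "O+"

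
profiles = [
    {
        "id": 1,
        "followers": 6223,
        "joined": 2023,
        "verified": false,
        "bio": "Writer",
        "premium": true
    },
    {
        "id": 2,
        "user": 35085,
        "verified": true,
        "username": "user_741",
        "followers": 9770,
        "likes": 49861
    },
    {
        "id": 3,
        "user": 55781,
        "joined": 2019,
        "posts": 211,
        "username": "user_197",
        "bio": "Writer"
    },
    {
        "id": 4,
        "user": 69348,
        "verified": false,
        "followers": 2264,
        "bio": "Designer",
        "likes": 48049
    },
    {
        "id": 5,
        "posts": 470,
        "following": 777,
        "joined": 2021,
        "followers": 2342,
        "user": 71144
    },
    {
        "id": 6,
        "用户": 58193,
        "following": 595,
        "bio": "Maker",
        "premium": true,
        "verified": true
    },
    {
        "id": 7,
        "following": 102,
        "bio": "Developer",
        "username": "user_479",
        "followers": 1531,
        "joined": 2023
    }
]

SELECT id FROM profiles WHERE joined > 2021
[1, 7]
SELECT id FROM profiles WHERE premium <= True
[1, 6]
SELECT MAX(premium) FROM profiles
True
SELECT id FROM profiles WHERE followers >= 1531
[1, 2, 4, 5, 7]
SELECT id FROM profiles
[1, 2, 3, 4, 5, 6, 7]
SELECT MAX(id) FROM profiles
7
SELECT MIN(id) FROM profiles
1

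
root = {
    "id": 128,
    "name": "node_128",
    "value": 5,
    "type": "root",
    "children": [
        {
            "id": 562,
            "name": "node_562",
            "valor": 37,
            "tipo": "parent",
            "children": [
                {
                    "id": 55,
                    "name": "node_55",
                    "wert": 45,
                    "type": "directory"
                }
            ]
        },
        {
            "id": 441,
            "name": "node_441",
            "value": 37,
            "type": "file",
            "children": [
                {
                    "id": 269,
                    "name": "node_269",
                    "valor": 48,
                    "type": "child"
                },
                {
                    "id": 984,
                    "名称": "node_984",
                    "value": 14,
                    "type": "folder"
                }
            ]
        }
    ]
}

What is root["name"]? "node_128"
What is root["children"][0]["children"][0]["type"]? "directory"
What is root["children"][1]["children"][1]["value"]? 14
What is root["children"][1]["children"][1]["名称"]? "node_984"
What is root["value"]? 5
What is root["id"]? 128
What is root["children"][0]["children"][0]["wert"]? 45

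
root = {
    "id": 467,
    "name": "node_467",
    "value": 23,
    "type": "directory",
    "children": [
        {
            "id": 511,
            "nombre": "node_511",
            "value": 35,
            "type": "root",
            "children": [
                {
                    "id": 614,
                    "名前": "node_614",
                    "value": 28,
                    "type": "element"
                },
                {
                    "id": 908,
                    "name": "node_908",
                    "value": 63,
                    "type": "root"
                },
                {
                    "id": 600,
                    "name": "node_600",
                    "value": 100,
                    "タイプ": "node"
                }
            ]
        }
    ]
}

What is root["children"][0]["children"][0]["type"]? "element"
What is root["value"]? 23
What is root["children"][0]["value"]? 35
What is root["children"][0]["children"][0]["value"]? 28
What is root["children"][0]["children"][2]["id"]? 600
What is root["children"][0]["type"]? "root"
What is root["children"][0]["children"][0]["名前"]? "node_614"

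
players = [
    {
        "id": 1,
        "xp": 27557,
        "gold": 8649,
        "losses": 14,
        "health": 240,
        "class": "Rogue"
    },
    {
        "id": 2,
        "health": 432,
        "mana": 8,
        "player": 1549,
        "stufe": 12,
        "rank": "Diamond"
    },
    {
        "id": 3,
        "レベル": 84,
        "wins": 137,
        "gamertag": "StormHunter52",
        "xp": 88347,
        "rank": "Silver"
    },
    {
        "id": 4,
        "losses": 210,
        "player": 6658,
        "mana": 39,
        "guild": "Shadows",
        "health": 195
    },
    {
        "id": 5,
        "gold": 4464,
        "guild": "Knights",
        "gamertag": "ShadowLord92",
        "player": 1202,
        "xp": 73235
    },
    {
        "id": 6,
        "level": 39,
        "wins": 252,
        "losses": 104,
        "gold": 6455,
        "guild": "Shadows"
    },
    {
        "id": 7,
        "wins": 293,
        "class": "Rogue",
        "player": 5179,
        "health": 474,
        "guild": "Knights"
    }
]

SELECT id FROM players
[1, 2, 3, 4, 5, 6, 7]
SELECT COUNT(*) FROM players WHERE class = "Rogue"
2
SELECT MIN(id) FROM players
1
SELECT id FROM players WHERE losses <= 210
[1, 4, 6]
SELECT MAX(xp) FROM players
88347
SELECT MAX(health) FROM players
474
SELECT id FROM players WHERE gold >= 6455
[1, 6]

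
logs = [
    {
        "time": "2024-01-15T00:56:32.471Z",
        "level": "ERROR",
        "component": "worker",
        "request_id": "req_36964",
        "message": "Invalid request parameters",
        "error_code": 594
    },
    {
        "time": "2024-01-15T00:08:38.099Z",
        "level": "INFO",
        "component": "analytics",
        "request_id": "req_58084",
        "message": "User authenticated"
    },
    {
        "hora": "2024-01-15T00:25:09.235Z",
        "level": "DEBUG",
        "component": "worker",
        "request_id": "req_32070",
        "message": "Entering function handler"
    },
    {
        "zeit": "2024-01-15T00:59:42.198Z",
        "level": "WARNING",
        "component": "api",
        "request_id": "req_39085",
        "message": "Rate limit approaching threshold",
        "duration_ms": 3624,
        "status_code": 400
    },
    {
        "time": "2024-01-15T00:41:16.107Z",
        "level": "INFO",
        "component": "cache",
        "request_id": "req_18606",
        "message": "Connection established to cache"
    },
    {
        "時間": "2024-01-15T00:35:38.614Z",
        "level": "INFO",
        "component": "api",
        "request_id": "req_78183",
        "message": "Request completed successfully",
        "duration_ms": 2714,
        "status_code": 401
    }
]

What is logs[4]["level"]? "INFO"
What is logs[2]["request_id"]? "req_32070"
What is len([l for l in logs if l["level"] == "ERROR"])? 1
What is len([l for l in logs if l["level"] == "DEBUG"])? 1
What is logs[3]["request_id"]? "req_39085"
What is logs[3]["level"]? "WARNING"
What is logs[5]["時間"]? "2024-01-15T00:35:38.614Z"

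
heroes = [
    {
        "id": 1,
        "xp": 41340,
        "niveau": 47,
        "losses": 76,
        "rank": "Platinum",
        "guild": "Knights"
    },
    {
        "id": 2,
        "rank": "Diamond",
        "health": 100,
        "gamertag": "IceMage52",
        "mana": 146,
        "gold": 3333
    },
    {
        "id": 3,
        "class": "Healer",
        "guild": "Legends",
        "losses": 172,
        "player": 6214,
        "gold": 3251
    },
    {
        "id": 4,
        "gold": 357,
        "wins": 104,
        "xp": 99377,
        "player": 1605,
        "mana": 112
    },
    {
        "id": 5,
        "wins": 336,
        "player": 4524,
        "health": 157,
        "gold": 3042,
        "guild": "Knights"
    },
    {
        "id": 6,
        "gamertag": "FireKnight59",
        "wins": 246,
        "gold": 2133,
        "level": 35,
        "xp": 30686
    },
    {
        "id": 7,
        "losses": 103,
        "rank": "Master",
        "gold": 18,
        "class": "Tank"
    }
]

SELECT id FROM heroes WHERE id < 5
[1, 2, 3, 4]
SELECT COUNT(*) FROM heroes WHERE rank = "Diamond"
1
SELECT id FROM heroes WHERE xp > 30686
[1, 4]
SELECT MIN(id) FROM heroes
1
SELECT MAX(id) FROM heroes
7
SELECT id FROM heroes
[1, 2, 3, 4, 5, 6, 7]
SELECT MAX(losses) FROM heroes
172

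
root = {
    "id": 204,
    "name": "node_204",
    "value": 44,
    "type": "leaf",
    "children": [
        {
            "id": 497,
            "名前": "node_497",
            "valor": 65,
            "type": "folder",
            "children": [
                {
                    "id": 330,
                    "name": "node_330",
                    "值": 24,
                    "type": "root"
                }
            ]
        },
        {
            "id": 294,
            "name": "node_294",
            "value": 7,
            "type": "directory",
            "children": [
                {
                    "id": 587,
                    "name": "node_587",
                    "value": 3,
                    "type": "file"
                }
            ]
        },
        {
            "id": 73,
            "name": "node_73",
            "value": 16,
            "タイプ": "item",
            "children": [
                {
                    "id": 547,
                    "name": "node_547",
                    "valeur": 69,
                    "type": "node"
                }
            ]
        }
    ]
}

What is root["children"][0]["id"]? 497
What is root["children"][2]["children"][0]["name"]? "node_547"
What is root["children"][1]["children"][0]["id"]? 587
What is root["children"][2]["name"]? "node_73"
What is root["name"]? "node_204"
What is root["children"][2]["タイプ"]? "item"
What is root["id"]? 204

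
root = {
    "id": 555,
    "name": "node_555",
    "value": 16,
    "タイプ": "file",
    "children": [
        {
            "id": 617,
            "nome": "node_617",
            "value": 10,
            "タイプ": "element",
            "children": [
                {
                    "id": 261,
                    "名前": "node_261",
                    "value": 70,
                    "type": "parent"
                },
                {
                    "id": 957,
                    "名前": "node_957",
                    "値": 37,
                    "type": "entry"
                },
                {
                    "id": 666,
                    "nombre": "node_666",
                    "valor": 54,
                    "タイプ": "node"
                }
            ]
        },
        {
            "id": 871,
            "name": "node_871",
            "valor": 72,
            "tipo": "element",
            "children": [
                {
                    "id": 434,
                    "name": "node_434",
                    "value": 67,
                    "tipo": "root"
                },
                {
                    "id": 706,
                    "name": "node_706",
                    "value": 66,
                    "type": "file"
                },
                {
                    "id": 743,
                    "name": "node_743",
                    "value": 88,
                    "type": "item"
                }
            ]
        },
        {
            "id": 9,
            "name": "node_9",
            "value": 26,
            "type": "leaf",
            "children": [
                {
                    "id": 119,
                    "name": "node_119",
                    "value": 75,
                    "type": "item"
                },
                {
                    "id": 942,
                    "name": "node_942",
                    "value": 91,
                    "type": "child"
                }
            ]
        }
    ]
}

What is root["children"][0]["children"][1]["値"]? 37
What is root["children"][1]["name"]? "node_871"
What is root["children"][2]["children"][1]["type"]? "child"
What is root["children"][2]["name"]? "node_9"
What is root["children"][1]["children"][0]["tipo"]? "root"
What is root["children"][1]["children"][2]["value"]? 88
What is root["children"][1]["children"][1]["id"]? 706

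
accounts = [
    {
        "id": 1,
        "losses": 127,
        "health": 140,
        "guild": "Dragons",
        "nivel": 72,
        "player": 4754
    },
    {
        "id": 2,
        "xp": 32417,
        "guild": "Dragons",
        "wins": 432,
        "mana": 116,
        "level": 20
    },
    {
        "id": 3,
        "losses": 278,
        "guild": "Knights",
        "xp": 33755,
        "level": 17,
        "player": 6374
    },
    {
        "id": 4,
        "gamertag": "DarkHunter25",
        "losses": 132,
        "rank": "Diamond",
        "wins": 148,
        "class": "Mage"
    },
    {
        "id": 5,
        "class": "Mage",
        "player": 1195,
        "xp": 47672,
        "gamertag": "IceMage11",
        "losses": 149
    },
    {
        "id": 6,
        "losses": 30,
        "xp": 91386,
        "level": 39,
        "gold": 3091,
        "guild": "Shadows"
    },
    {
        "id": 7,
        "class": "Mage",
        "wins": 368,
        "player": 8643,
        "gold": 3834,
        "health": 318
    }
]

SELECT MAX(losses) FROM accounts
278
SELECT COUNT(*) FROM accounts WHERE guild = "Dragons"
2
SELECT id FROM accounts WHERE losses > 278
[]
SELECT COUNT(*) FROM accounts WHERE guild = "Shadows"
1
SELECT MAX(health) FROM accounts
318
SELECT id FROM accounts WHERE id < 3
[1, 2]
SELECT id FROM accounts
[1, 2, 3, 4, 5, 6, 7]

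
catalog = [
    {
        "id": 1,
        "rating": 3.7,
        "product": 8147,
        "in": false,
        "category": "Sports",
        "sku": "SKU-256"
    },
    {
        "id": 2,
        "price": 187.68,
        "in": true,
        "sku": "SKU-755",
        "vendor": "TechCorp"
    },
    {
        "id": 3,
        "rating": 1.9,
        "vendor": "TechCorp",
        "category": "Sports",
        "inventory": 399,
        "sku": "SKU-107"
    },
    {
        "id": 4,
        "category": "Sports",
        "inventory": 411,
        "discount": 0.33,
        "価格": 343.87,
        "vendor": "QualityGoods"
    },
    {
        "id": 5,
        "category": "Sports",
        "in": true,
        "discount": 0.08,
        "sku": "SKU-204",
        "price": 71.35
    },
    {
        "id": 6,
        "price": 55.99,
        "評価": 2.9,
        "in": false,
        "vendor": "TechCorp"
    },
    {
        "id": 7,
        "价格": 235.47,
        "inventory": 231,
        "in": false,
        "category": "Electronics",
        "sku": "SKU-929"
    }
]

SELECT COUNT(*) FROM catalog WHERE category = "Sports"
4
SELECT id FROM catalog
[1, 2, 3, 4, 5, 6, 7]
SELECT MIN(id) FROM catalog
1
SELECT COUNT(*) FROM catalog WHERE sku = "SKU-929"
1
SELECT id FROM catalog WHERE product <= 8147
[1]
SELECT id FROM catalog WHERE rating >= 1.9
[1, 3]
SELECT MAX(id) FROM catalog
7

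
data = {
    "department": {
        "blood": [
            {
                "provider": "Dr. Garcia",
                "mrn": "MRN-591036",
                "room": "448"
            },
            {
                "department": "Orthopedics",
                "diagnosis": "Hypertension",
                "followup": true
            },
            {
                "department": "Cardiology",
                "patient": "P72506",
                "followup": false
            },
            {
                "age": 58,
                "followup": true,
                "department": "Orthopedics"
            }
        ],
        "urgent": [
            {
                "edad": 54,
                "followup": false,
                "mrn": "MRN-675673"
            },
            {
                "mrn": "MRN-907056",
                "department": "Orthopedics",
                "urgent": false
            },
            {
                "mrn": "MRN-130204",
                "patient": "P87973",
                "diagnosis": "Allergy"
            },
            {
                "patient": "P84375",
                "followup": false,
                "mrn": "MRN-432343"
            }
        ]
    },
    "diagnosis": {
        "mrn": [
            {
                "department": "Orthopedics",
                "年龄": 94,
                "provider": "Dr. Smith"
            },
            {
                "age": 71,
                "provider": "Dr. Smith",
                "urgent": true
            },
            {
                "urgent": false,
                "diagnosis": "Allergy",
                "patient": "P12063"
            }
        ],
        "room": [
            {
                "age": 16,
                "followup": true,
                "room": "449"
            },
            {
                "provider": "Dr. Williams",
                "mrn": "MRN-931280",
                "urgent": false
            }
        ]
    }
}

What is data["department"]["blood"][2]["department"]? "Cardiology"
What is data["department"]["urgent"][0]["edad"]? 54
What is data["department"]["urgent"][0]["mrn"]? "MRN-675673"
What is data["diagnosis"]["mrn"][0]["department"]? "Orthopedics"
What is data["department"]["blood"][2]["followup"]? False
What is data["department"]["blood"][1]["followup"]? True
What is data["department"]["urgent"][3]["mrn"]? "MRN-432343"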